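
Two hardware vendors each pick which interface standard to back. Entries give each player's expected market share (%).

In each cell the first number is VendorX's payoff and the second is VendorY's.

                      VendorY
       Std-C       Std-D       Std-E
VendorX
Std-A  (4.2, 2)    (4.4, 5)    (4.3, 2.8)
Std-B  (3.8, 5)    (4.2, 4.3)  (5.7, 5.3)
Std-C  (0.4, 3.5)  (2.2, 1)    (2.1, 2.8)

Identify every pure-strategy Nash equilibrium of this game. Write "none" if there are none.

Pure-strategy Nash equilibria: (Std-A, Std-D), (Std-B, Std-E)

VendorX against Std-C: payoffs 4.2, 3.8, 0.4 → best response Std-A.
VendorX against Std-D: payoffs 4.4, 4.2, 2.2 → best response Std-A.
VendorX against Std-E: payoffs 4.3, 5.7, 2.1 → best response Std-B.
VendorY against Std-A: payoffs 2, 5, 2.8 → best response Std-D.
VendorY against Std-B: payoffs 5, 4.3, 5.3 → best response Std-E.
VendorY against Std-C: payoffs 3.5, 1, 2.8 → best response Std-C.
Mutual best responses: (Std-A, Std-D); (Std-B, Std-E).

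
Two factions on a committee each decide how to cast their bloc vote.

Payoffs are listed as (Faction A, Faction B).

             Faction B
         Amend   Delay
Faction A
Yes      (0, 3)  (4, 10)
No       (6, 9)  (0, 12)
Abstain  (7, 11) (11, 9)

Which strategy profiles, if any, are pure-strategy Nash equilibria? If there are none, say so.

For each strategy profile, look for a profitable unilateral deviation.
(Yes, Amend): Faction A can switch to No (0 → 6). Not NE.
(Yes, Delay): Faction A can switch to Abstain (4 → 11). Not NE.
(No, Amend): Faction A can switch to Abstain (6 → 7). Not NE.
(No, Delay): Faction A can switch to Yes (0 → 4). Not NE.
(Abstain, Amend): Faction A gets 7, best alternative 6; Faction B gets 11, best alternative 9. No profitable deviation — NE.
(Abstain, Delay): Faction B can switch to Amend (9 → 11). Not NE.

Pure NE: (Abstain, Amend)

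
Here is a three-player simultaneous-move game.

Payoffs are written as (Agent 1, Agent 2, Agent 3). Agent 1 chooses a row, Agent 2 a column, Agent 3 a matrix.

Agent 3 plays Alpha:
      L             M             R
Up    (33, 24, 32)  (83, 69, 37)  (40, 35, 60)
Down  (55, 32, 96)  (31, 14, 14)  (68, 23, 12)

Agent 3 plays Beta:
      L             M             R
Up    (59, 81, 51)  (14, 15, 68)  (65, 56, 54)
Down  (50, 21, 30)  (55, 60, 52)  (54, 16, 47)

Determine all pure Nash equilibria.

(Up, L, Alpha): Agent 1 can switch to Down (33 → 55). Not NE.
(Up, L, Beta): Agent 1 gets 59, best alternative 50; Agent 2 gets 81, best alternative 56; Agent 3 gets 51, best alternative 32. No profitable deviation — NE.
(Up, M, Alpha): Agent 3 can switch to Beta (37 → 68). Not NE.
(Up, M, Beta): Agent 1 can switch to Down (14 → 55). Not NE.
(Up, R, Alpha): Agent 1 can switch to Down (40 → 68). Not NE.
(Up, R, Beta): Agent 2 can switch to L (56 → 81). Not NE.
(Down, L, Alpha): Agent 1 gets 55, best alternative 33; Agent 2 gets 32, best alternative 23; Agent 3 gets 96, best alternative 30. No profitable deviation — NE.
(Down, L, Beta): Agent 1 can switch to Up (50 → 59). Not NE.
(Down, M, Alpha): Agent 1 can switch to Up (31 → 83). Not NE.
(Down, M, Beta): Agent 1 gets 55, best alternative 14; Agent 2 gets 60, best alternative 21; Agent 3 gets 52, best alternative 14. No profitable deviation — NE.
(Down, R, Alpha): Agent 2 can switch to L (23 → 32). Not NE.
(Down, R, Beta): Agent 1 can switch to Up (54 → 65). Not NE.

Pure-strategy Nash equilibria: (Up, L, Beta) and (Down, L, Alpha) and (Down, M, Beta)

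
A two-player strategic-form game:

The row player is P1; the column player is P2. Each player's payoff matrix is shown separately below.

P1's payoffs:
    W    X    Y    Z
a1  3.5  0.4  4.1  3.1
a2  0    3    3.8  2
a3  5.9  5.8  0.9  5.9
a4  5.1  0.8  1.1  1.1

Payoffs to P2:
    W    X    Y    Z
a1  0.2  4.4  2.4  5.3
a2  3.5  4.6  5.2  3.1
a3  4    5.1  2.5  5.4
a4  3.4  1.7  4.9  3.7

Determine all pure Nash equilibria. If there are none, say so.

P1 against W: payoffs 3.5, 0, 5.9, 5.1 → best response a3.
P1 against X: payoffs 0.4, 3, 5.8, 0.8 → best response a3.
P1 against Y: payoffs 4.1, 3.8, 0.9, 1.1 → best response a1.
P1 against Z: payoffs 3.1, 2, 5.9, 1.1 → best response a3.
P2 against a1: payoffs 0.2, 4.4, 2.4, 5.3 → best response Z.
P2 against a2: payoffs 3.5, 4.6, 5.2, 3.1 → best response Y.
P2 against a3: payoffs 4, 5.1, 2.5, 5.4 → best response Z.
P2 against a4: payoffs 3.4, 1.7, 4.9, 3.7 → best response Y.
Mutual best responses: (a3, Z).

The unique pure-strategy Nash equilibrium is (a3, Z).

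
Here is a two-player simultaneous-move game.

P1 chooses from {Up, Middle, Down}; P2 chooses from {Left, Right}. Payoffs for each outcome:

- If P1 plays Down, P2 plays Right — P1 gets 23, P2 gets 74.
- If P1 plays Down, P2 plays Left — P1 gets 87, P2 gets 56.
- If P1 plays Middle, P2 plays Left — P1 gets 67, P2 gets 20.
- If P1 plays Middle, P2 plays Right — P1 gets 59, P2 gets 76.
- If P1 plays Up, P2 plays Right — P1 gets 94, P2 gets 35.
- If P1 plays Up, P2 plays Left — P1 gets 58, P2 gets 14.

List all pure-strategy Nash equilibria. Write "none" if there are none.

P1 against Left: payoffs 58, 67, 87 → best response Down.
P1 against Right: payoffs 94, 59, 23 → best response Up.
P2 against Up: payoffs 14, 35 → best response Right.
P2 against Middle: payoffs 20, 76 → best response Right.
P2 against Down: payoffs 56, 74 → best response Right.
Mutual best responses: (Up, Right).

The unique pure-strategy Nash equilibrium is (Up, Right).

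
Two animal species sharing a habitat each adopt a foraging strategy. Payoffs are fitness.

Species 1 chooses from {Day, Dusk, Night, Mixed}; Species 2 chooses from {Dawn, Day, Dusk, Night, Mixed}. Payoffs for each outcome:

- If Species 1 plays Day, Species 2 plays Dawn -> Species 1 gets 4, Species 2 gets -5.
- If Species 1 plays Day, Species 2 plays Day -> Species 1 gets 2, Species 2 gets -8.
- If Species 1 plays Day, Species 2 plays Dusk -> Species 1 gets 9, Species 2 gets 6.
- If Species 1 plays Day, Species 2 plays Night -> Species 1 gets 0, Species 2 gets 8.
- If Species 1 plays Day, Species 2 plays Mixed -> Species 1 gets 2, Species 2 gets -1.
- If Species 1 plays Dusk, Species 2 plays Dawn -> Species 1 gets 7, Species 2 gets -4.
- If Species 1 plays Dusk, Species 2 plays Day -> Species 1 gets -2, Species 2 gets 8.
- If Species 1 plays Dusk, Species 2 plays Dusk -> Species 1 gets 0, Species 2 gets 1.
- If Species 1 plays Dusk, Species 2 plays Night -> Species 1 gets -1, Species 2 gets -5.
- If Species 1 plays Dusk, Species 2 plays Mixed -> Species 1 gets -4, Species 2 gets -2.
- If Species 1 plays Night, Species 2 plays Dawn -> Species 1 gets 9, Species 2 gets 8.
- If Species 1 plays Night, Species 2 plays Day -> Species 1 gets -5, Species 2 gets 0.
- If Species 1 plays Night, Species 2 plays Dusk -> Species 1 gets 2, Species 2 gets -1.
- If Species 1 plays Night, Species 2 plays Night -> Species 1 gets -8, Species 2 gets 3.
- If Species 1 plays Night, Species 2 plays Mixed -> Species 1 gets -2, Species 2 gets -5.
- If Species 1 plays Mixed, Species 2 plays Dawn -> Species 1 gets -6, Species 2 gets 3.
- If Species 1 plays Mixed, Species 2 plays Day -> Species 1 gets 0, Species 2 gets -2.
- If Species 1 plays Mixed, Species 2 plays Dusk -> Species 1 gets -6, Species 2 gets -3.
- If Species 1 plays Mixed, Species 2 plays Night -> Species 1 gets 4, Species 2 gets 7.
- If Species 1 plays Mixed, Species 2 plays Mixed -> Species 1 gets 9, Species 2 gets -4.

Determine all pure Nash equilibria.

(Day, Dawn): Species 1 can switch to Dusk (4 → 7). Not NE.
(Day, Day): Species 2 can switch to Dawn (-8 → -5). Not NE.
(Day, Dusk): Species 2 can switch to Night (6 → 8). Not NE.
(Day, Night): Species 1 can switch to Mixed (0 → 4). Not NE.
(Day, Mixed): Species 1 can switch to Mixed (2 → 9). Not NE.
(Dusk, Dawn): Species 1 can switch to Night (7 → 9). Not NE.
(Night, Dawn): Species 1 gets 9, best alternative 7; Species 2 gets 8, best alternative 3. No profitable deviation — NE.
(Mixed, Night): Species 1 gets 4, best alternative 0; Species 2 gets 7, best alternative 3. No profitable deviation — NE.
(The remaining 12 profiles each have a profitable deviation by the same check.)

The pure Nash equilibria are (Night, Dawn), (Mixed, Night).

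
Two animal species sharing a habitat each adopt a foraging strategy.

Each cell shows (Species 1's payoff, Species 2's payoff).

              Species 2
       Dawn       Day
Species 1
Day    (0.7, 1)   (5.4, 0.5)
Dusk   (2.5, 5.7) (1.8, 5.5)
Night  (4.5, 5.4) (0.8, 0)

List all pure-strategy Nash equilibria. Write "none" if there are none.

(Day, Dawn): Species 1 can switch to Dusk (0.7 → 2.5). Not NE.
(Day, Day): Species 2 can switch to Dawn (0.5 → 1). Not NE.
(Dusk, Dawn): Species 1 can switch to Night (2.5 → 4.5). Not NE.
(Dusk, Day): Species 1 can switch to Day (1.8 → 5.4). Not NE.
(Night, Dawn): Species 1 gets 4.5, best alternative 2.5; Species 2 gets 5.4, best alternative 0. No profitable deviation — NE.
(Night, Day): Species 1 can switch to Day (0.8 → 5.4). Not NE.

Pure NE: (Night, Dawn)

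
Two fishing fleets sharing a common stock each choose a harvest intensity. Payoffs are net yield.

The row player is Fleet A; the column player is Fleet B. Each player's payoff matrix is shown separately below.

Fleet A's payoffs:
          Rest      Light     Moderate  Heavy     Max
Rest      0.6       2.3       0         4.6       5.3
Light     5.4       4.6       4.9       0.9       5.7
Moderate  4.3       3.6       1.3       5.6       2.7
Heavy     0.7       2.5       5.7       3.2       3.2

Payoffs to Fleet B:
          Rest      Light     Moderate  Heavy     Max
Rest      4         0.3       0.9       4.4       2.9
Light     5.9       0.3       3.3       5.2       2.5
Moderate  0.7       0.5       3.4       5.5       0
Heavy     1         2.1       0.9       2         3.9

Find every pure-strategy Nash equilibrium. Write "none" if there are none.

(Rest, Rest): Fleet A can switch to Light (0.6 → 5.4). Not NE.
(Rest, Light): Fleet A can switch to Light (2.3 → 4.6). Not NE.
(Rest, Moderate): Fleet A can switch to Light (0 → 4.9). Not NE.
(Rest, Heavy): Fleet A can switch to Moderate (4.6 → 5.6). Not NE.
(Rest, Max): Fleet A can switch to Light (5.3 → 5.7). Not NE.
(Light, Rest): Fleet A gets 5.4, best alternative 4.3; Fleet B gets 5.9, best alternative 5.2. No profitable deviation — NE.
(Light, Light): Fleet B can switch to Rest (0.3 → 5.9). Not NE.
(Light, Moderate): Fleet A can switch to Heavy (4.9 → 5.7). Not NE.
(Light, Heavy): Fleet A can switch to Rest (0.9 → 4.6). Not NE.
(Light, Max): Fleet B can switch to Rest (2.5 → 5.9). Not NE.
(Moderate, Rest): Fleet A can switch to Light (4.3 → 5.4). Not NE.
(Moderate, Heavy): Fleet A gets 5.6, best alternative 4.6; Fleet B gets 5.5, best alternative 3.4. No profitable deviation — NE.
(The remaining 8 profiles each have a profitable deviation by the same check.)

The pure Nash equilibria are (Light, Rest); (Moderate, Heavy).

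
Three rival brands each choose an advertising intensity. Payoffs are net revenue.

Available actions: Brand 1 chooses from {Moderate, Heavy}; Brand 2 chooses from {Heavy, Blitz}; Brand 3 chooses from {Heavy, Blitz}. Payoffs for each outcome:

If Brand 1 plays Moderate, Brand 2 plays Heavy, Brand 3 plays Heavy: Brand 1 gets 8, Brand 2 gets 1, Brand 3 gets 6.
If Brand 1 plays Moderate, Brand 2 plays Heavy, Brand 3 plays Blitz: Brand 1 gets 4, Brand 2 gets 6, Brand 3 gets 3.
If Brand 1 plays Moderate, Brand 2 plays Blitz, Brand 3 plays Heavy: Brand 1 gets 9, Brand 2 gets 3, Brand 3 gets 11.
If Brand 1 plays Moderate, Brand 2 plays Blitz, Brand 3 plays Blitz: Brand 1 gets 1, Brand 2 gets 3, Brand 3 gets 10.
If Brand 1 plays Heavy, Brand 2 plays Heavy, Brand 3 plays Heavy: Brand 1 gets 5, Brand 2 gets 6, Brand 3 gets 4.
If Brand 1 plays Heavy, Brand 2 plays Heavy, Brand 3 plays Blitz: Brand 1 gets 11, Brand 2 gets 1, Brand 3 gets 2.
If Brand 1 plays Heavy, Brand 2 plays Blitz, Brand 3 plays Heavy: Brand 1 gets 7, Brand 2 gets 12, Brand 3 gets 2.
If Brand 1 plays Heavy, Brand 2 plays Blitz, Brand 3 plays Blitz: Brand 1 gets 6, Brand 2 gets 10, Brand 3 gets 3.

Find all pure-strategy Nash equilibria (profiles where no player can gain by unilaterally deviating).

(Moderate, Blitz, Heavy); (Heavy, Blitz, Blitz)

Mark each player's best response to every combination of opponents' strategies; a profile where every player is best-responding is a pure Nash equilibrium.
Brand 1 against (Heavy, Heavy): payoffs 8, 5 → best response Moderate.
Brand 1 against (Heavy, Blitz): payoffs 4, 11 → best response Heavy.
Brand 1 against (Blitz, Heavy): payoffs 9, 7 → best response Moderate.
Brand 1 against (Blitz, Blitz): payoffs 1, 6 → best response Heavy.
Brand 2 against (Moderate, Heavy): payoffs 1, 3 → best response Blitz.
Brand 2 against (Moderate, Blitz): payoffs 6, 3 → best response Heavy.
Brand 2 against (Heavy, Heavy): payoffs 6, 12 → best response Blitz.
Brand 2 against (Heavy, Blitz): payoffs 1, 10 → best response Blitz.
Brand 3 against (Moderate, Heavy): payoffs 6, 3 → best response Heavy.
Brand 3 against (Moderate, Blitz): payoffs 11, 10 → best response Heavy.
Brand 3 against (Heavy, Heavy): payoffs 4, 2 → best response Heavy.
Brand 3 against (Heavy, Blitz): payoffs 2, 3 → best response Blitz.
Mutual best responses: (Moderate, Blitz, Heavy); (Heavy, Blitz, Blitz).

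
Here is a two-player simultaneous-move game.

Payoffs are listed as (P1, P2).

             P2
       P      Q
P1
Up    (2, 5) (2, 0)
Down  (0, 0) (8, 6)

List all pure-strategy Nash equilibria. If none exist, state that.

For each strategy profile, look for a profitable unilateral deviation.
(Up, P): P1 gets 2, best alternative 0; P2 gets 5, best alternative 0. No profitable deviation — NE.
(Up, Q): P1 can switch to Down (2 → 8). Not NE.
(Down, P): P1 can switch to Up (0 → 2). Not NE.
(Down, Q): P1 gets 8, best alternative 2; P2 gets 6, best alternative 0. No profitable deviation — NE.

(Up, P) and (Down, Q)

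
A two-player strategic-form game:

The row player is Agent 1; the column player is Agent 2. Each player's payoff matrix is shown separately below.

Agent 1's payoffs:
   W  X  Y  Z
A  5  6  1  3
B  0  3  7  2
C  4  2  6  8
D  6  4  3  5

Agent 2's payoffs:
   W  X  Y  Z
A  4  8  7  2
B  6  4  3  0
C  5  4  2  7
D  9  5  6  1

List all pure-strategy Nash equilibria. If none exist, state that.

The pure Nash equilibria are (A, X), (C, Z), (D, W).

(A, W): Agent 1 can switch to D (5 → 6). Not NE.
(A, X): Agent 1 gets 6, best alternative 4; Agent 2 gets 8, best alternative 7. No profitable deviation — NE.
(A, Y): Agent 1 can switch to B (1 → 7). Not NE.
(A, Z): Agent 1 can switch to C (3 → 8). Not NE.
(B, W): Agent 1 can switch to A (0 → 5). Not NE.
(B, X): Agent 1 can switch to A (3 → 6). Not NE.
(B, Y): Agent 2 can switch to W (3 → 6). Not NE.
(B, Z): Agent 1 can switch to A (2 → 3). Not NE.
(C, W): Agent 1 can switch to A (4 → 5). Not NE.
(C, Z): Agent 1 gets 8, best alternative 5; Agent 2 gets 7, best alternative 5. No profitable deviation — NE.
(D, W): Agent 1 gets 6, best alternative 5; Agent 2 gets 9, best alternative 6. No profitable deviation — NE.
(The remaining 5 profiles each have a profitable deviation by the same check.)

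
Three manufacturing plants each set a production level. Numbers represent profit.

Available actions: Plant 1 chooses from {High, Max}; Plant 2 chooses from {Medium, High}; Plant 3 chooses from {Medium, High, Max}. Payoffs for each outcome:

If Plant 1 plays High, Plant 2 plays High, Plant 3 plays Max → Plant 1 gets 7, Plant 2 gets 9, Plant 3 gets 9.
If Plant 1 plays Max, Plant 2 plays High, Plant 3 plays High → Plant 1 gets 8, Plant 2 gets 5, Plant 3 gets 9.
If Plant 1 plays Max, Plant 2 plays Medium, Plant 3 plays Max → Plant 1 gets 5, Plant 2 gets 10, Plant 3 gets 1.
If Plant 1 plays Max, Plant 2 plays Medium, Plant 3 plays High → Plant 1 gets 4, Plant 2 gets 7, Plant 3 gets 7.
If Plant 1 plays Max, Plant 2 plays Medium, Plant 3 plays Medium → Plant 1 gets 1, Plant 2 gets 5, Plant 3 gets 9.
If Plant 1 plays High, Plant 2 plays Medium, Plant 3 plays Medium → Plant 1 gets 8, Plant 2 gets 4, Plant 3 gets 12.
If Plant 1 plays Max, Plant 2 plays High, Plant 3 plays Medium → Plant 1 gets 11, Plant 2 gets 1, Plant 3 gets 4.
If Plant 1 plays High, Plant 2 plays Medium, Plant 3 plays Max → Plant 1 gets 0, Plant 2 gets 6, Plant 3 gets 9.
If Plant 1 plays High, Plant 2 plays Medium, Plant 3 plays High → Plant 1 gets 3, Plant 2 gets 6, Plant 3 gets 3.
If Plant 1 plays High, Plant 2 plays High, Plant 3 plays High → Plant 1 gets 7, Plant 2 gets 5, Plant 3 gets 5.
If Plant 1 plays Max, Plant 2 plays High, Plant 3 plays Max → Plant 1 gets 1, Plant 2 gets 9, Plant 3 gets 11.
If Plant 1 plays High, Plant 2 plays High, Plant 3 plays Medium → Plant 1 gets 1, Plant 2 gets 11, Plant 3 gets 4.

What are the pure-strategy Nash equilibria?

Pure NE: (High, High, Max)

Plant 1 against (Medium, Medium): payoffs 8, 1 → best response High.
Plant 1 against (Medium, High): payoffs 3, 4 → best response Max.
Plant 1 against (Medium, Max): payoffs 0, 5 → best response Max.
Plant 1 against (High, Medium): payoffs 1, 11 → best response Max.
Plant 1 against (High, High): payoffs 7, 8 → best response Max.
Plant 1 against (High, Max): payoffs 7, 1 → best response High.
Plant 2 against (High, Medium): payoffs 4, 11 → best response High.
Plant 2 against (High, High): payoffs 6, 5 → best response Medium.
Plant 2 against (High, Max): payoffs 6, 9 → best response High.
Plant 2 against (Max, Medium): payoffs 5, 1 → best response Medium.
Plant 2 against (Max, High): payoffs 7, 5 → best response Medium.
Plant 2 against (Max, Max): payoffs 10, 9 → best response Medium.
Plant 3 against (High, Medium): payoffs 12, 3, 9 → best response Medium.
Plant 3 against (High, High): payoffs 4, 5, 9 → best response Max.
Plant 3 against (Max, Medium): payoffs 9, 7, 1 → best response Medium.
Plant 3 against (Max, High): payoffs 4, 9, 11 → best response Max.
Mutual best responses: (High, High, Max).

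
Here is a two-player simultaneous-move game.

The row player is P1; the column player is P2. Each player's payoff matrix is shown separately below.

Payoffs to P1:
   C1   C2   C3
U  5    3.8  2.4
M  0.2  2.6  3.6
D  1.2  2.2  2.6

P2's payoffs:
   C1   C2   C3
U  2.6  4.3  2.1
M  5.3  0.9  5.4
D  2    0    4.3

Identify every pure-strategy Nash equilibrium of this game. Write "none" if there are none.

The pure Nash equilibria are (U, C2) and (M, C3).

(U, C1): P2 can switch to C2 (2.6 → 4.3). Not NE.
(U, C2): P1 gets 3.8, best alternative 2.6; P2 gets 4.3, best alternative 2.6. No profitable deviation — NE.
(U, C3): P1 can switch to M (2.4 → 3.6). Not NE.
(M, C1): P1 can switch to U (0.2 → 5). Not NE.
(M, C2): P1 can switch to U (2.6 → 3.8). Not NE.
(M, C3): P1 gets 3.6, best alternative 2.6; P2 gets 5.4, best alternative 5.3. No profitable deviation — NE.
(D, C1): P1 can switch to U (1.2 → 5). Not NE.
(D, C2): P1 can switch to U (2.2 → 3.8). Not NE.
(D, C3): P1 can switch to M (2.6 → 3.6). Not NE.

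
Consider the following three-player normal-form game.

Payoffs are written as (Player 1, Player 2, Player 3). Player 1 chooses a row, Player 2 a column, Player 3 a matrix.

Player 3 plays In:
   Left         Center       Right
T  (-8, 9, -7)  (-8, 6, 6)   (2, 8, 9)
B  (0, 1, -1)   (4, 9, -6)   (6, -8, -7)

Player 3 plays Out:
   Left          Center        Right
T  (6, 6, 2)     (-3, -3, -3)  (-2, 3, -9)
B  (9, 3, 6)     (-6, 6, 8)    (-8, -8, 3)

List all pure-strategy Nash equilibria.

none

(T, Left, In): Player 1 can switch to B (-8 → 0). Not NE.
(T, Left, Out): Player 1 can switch to B (6 → 9). Not NE.
(T, Center, In): Player 1 can switch to B (-8 → 4). Not NE.
(T, Center, Out): Player 2 can switch to Left (-3 → 6). Not NE.
(T, Right, In): Player 1 can switch to B (2 → 6). Not NE.
(T, Right, Out): Player 2 can switch to Left (3 → 6). Not NE.
(B, Left, In): Player 2 can switch to Center (1 → 9). Not NE.
(B, Left, Out): Player 2 can switch to Center (3 → 6). Not NE.
(B, Center, In): Player 3 can switch to Out (-6 → 8). Not NE.
(B, Center, Out): Player 1 can switch to T (-6 → -3). Not NE.
(B, Right, In): Player 2 can switch to Left (-8 → 1). Not NE.
(B, Right, Out): Player 1 can switch to T (-8 → -2). Not NE.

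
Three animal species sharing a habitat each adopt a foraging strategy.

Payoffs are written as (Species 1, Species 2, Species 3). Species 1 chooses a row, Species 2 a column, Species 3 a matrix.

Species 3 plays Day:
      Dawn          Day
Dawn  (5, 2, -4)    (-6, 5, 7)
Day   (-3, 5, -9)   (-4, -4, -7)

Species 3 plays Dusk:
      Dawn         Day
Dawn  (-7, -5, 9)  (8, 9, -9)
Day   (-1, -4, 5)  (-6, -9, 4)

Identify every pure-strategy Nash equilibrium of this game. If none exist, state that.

(Dawn, Dawn, Day): Species 2 can switch to Day (2 → 5). Not NE.
(Dawn, Dawn, Dusk): Species 1 can switch to Day (-7 → -1). Not NE.
(Dawn, Day, Day): Species 1 can switch to Day (-6 → -4). Not NE.
(Dawn, Day, Dusk): Species 3 can switch to Day (-9 → 7). Not NE.
(Day, Dawn, Day): Species 1 can switch to Dawn (-3 → 5). Not NE.
(Day, Dawn, Dusk): Species 1 gets -1, best alternative -7; Species 2 gets -4, best alternative -9; Species 3 gets 5, best alternative -9. No profitable deviation — NE.
(Day, Day, Day): Species 2 can switch to Dawn (-4 → 5). Not NE.
(Day, Day, Dusk): Species 1 can switch to Dawn (-6 → 8). Not NE.

Pure NE: (Day, Dawn, Dusk)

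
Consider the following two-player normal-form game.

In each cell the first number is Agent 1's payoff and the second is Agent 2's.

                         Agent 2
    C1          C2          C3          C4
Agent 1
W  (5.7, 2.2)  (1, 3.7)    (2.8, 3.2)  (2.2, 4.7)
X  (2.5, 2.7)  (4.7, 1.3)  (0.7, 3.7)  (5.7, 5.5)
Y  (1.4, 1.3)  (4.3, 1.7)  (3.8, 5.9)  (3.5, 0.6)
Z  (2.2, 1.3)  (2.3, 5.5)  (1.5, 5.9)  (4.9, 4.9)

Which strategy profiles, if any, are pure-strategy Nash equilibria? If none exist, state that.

Check each profile: it is a Nash equilibrium iff no player can strictly gain by switching unilaterally.
(W, C1): Agent 2 can switch to C2 (2.2 → 3.7). Not NE.
(W, C2): Agent 1 can switch to X (1 → 4.7). Not NE.
(W, C3): Agent 1 can switch to Y (2.8 → 3.8). Not NE.
(W, C4): Agent 1 can switch to X (2.2 → 5.7). Not NE.
(X, C1): Agent 1 can switch to W (2.5 → 5.7). Not NE.
(X, C2): Agent 2 can switch to C1 (1.3 → 2.7). Not NE.
(X, C3): Agent 1 can switch to W (0.7 → 2.8). Not NE.
(X, C4): Agent 1 gets 5.7, best alternative 4.9; Agent 2 gets 5.5, best alternative 3.7. No profitable deviation — NE.
(Y, C1): Agent 1 can switch to W (1.4 → 5.7). Not NE.
(Y, C3): Agent 1 gets 3.8, best alternative 2.8; Agent 2 gets 5.9, best alternative 1.7. No profitable deviation — NE.
(The remaining 6 profiles each have a profitable deviation by the same check.)

Pure-strategy Nash equilibria: (X, C4) and (Y, C3)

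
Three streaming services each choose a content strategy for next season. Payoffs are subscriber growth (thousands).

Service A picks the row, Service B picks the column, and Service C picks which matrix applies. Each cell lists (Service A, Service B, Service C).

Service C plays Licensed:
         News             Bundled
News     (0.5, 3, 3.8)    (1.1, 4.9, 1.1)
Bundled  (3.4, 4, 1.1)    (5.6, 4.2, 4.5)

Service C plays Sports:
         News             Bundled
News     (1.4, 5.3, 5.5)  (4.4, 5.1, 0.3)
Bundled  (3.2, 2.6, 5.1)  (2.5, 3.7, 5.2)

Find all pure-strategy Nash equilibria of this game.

Service A against (News, Licensed): payoffs 0.5, 3.4 → best response Bundled.
Service A against (News, Sports): payoffs 1.4, 3.2 → best response Bundled.
Service A against (Bundled, Licensed): payoffs 1.1, 5.6 → best response Bundled.
Service A against (Bundled, Sports): payoffs 4.4, 2.5 → best response News.
Service B against (News, Licensed): payoffs 3, 4.9 → best response Bundled.
Service B against (News, Sports): payoffs 5.3, 5.1 → best response News.
Service B against (Bundled, Licensed): payoffs 4, 4.2 → best response Bundled.
Service B against (Bundled, Sports): payoffs 2.6, 3.7 → best response Bundled.
Service C against (News, News): payoffs 3.8, 5.5 → best response Sports.
Service C against (News, Bundled): payoffs 1.1, 0.3 → best response Licensed.
Service C against (Bundled, News): payoffs 1.1, 5.1 → best response Sports.
Service C against (Bundled, Bundled): payoffs 4.5, 5.2 → best response Sports.
No profile is a mutual best response for all players.

This game has no pure Nash equilibrium.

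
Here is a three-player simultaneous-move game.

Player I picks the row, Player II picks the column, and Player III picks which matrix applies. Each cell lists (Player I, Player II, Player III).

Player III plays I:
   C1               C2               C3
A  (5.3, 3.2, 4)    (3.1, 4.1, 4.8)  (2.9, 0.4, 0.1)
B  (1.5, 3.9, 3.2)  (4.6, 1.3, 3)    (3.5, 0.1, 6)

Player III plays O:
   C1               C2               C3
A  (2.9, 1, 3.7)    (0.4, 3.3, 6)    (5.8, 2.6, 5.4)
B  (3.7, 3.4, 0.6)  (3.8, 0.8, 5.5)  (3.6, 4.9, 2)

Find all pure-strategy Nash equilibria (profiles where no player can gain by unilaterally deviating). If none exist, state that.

Player I against (C1, I): payoffs 5.3, 1.5 → best response A.
Player I against (C1, O): payoffs 2.9, 3.7 → best response B.
Player I against (C2, I): payoffs 3.1, 4.6 → best response B.
Player I against (C2, O): payoffs 0.4, 3.8 → best response B.
Player I against (C3, I): payoffs 2.9, 3.5 → best response B.
Player I against (C3, O): payoffs 5.8, 3.6 → best response A.
Player II against (A, I): payoffs 3.2, 4.1, 0.4 → best response C2.
Player II against (A, O): payoffs 1, 3.3, 2.6 → best response C2.
Player II against (B, I): payoffs 3.9, 1.3, 0.1 → best response C1.
Player II against (B, O): payoffs 3.4, 0.8, 4.9 → best response C3.
Player III against (A, C1): payoffs 4, 3.7 → best response I.
Player III against (A, C2): payoffs 4.8, 6 → best response O.
Player III against (A, C3): payoffs 0.1, 5.4 → best response O.
Player III against (B, C1): payoffs 3.2, 0.6 → best response I.
Player III against (B, C2): payoffs 3, 5.5 → best response O.
Player III against (B, C3): payoffs 6, 2 → best response I.
No profile is a mutual best response for all players.

No pure-strategy Nash equilibrium.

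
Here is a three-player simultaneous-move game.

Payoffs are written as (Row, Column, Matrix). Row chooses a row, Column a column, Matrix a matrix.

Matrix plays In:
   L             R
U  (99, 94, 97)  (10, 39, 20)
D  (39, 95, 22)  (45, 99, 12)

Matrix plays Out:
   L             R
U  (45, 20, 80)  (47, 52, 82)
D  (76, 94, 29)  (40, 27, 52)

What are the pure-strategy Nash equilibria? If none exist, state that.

(U, L, In): Row gets 99, best alternative 39; Column gets 94, best alternative 39; Matrix gets 97, best alternative 80. No profitable deviation — NE.
(U, L, Out): Row can switch to D (45 → 76). Not NE.
(U, R, In): Row can switch to D (10 → 45). Not NE.
(U, R, Out): Row gets 47, best alternative 40; Column gets 52, best alternative 20; Matrix gets 82, best alternative 20. No profitable deviation — NE.
(D, L, In): Row can switch to U (39 → 99). Not NE.
(D, L, Out): Row gets 76, best alternative 45; Column gets 94, best alternative 27; Matrix gets 29, best alternative 22. No profitable deviation — NE.
(D, R, In): Matrix can switch to Out (12 → 52). Not NE.
(D, R, Out): Row can switch to U (40 → 47). Not NE.

The pure Nash equilibria are (U, L, In); (U, R, Out); (D, L, Out).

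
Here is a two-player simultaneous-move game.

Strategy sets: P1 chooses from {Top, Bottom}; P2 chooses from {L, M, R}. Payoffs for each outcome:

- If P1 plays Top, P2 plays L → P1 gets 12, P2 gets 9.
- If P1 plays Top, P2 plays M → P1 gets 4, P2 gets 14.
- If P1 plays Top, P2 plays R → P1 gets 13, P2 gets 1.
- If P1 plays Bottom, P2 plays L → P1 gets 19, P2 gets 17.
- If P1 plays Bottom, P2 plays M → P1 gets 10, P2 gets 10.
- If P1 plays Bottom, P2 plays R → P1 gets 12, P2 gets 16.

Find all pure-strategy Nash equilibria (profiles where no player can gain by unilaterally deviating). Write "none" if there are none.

For each player, find the best response to each opponent profile; mutual best responses are the pure NE.
P1 against L: payoffs 12, 19 → best response Bottom.
P1 against M: payoffs 4, 10 → best response Bottom.
P1 against R: payoffs 13, 12 → best response Top.
P2 against Top: payoffs 9, 14, 1 → best response M.
P2 against Bottom: payoffs 17, 10, 16 → best response L.
Mutual best responses: (Bottom, L).

The unique pure-strategy Nash equilibrium is (Bottom, L).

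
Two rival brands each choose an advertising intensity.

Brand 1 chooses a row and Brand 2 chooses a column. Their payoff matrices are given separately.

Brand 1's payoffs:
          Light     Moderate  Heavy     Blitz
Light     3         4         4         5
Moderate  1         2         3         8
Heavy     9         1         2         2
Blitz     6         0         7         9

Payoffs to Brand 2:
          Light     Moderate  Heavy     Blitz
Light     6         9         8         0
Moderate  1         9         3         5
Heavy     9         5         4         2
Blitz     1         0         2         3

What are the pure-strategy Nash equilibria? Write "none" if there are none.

Brand 1 against Light: payoffs 3, 1, 9, 6 → best response Heavy.
Brand 1 against Moderate: payoffs 4, 2, 1, 0 → best response Light.
Brand 1 against Heavy: payoffs 4, 3, 2, 7 → best response Blitz.
Brand 1 against Blitz: payoffs 5, 8, 2, 9 → best response Blitz.
Brand 2 against Light: payoffs 6, 9, 8, 0 → best response Moderate.
Brand 2 against Moderate: payoffs 1, 9, 3, 5 → best response Moderate.
Brand 2 against Heavy: payoffs 9, 5, 4, 2 → best response Light.
Brand 2 against Blitz: payoffs 1, 0, 2, 3 → best response Blitz.
Mutual best responses: (Light, Moderate); (Heavy, Light); (Blitz, Blitz).

(Light, Moderate); (Heavy, Light); (Blitz, Blitz)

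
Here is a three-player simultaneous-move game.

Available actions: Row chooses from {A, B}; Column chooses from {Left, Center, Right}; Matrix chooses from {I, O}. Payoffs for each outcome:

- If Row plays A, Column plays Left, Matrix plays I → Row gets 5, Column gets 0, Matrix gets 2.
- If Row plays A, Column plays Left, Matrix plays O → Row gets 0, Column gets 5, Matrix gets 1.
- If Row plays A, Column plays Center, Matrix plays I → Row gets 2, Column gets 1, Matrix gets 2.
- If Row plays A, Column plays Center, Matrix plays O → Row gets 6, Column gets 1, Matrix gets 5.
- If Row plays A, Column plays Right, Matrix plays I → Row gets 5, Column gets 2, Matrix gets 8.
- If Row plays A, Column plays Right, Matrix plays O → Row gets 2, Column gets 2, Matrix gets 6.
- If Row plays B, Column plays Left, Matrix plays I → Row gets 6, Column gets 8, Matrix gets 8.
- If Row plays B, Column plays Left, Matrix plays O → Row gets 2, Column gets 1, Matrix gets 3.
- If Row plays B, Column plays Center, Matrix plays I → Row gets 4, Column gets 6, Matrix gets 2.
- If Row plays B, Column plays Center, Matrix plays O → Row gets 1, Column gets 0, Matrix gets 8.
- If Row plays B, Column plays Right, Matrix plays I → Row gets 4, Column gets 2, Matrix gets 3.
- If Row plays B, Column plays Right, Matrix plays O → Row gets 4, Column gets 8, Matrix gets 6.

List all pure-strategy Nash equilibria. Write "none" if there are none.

(A, Left, I): Row can switch to B (5 → 6). Not NE.
(A, Left, O): Row can switch to B (0 → 2). Not NE.
(A, Center, I): Row can switch to B (2 → 4). Not NE.
(A, Center, O): Column can switch to Left (1 → 5). Not NE.
(A, Right, I): Row gets 5, best alternative 4; Column gets 2, best alternative 1; Matrix gets 8, best alternative 6. No profitable deviation — NE.
(A, Right, O): Row can switch to B (2 → 4). Not NE.
(B, Left, I): Row gets 6, best alternative 5; Column gets 8, best alternative 6; Matrix gets 8, best alternative 3. No profitable deviation — NE.
(B, Left, O): Column can switch to Right (1 → 8). Not NE.
(B, Right, O): Row gets 4, best alternative 2; Column gets 8, best alternative 1; Matrix gets 6, best alternative 3. No profitable deviation — NE.
(The remaining 3 profiles each have a profitable deviation by the same check.)

The pure Nash equilibria are (A, Right, I), (B, Left, I), (B, Right, O).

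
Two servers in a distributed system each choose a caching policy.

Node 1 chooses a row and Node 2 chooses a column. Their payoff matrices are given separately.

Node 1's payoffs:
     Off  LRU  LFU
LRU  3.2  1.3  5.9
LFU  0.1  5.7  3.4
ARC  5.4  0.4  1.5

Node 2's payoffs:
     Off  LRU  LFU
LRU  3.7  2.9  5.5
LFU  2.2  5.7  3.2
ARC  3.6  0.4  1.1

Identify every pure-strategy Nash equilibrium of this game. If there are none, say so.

Pure-strategy Nash equilibria: (LRU, LFU), (LFU, LRU), (ARC, Off)

Node 1 against Off: payoffs 3.2, 0.1, 5.4 → best response ARC.
Node 1 against LRU: payoffs 1.3, 5.7, 0.4 → best response LFU.
Node 1 against LFU: payoffs 5.9, 3.4, 1.5 → best response LRU.
Node 2 against LRU: payoffs 3.7, 2.9, 5.5 → best response LFU.
Node 2 against LFU: payoffs 2.2, 5.7, 3.2 → best response LRU.
Node 2 against ARC: payoffs 3.6, 0.4, 1.1 → best response Off.
Mutual best responses: (LRU, LFU); (LFU, LRU); (ARC, Off).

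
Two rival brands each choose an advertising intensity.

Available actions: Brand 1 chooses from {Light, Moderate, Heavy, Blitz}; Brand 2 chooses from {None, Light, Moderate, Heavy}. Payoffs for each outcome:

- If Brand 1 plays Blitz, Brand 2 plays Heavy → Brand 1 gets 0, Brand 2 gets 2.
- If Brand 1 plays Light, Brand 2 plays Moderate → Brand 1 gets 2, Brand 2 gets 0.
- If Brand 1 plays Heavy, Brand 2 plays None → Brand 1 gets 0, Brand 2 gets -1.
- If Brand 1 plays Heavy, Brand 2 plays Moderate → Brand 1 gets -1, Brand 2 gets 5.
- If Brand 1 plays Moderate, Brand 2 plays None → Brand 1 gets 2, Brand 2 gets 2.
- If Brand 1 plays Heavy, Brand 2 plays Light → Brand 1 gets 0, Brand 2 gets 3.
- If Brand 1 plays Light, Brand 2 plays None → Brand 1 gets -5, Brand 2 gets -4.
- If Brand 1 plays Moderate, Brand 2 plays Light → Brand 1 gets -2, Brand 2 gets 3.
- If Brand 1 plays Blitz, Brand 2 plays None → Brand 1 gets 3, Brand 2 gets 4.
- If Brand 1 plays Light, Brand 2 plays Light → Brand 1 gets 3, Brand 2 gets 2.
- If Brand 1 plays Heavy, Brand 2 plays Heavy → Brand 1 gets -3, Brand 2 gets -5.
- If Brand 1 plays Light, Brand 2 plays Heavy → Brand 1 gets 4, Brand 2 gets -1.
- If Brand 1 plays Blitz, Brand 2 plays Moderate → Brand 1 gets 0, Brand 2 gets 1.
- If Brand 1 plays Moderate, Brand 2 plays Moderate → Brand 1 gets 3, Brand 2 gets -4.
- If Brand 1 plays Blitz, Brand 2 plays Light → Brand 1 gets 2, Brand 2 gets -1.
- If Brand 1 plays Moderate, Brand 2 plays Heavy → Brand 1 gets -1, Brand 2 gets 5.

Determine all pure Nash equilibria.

For each player, find the best response to each opponent profile; mutual best responses are the pure NE.
Brand 1 against None: payoffs -5, 2, 0, 3 → best response Blitz.
Brand 1 against Light: payoffs 3, -2, 0, 2 → best response Light.
Brand 1 against Moderate: payoffs 2, 3, -1, 0 → best response Moderate.
Brand 1 against Heavy: payoffs 4, -1, -3, 0 → best response Light.
Brand 2 against Light: payoffs -4, 2, 0, -1 → best response Light.
Brand 2 against Moderate: payoffs 2, 3, -4, 5 → best response Heavy.
Brand 2 against Heavy: payoffs -1, 3, 5, -5 → best response Moderate.
Brand 2 against Blitz: payoffs 4, -1, 1, 2 → best response None.
Mutual best responses: (Light, Light); (Blitz, None).

Pure-strategy Nash equilibria: (Light, Light), (Blitz, None)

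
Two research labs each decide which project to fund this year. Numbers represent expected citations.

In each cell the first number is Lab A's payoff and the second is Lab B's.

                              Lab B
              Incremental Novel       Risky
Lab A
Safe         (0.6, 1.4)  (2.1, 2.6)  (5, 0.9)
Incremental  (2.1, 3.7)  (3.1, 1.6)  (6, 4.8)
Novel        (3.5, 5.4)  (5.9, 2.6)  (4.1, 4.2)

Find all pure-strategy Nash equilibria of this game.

For each player, find the best response to each opponent profile; mutual best responses are the pure NE.
Lab A against Incremental: payoffs 0.6, 2.1, 3.5 → best response Novel.
Lab A against Novel: payoffs 2.1, 3.1, 5.9 → best response Novel.
Lab A against Risky: payoffs 5, 6, 4.1 → best response Incremental.
Lab B against Safe: payoffs 1.4, 2.6, 0.9 → best response Novel.
Lab B against Incremental: payoffs 3.7, 1.6, 4.8 → best response Risky.
Lab B against Novel: payoffs 5.4, 2.6, 4.2 → best response Incremental.
Mutual best responses: (Incremental, Risky); (Novel, Incremental).

The pure Nash equilibria are (Incremental, Risky); (Novel, Incremental).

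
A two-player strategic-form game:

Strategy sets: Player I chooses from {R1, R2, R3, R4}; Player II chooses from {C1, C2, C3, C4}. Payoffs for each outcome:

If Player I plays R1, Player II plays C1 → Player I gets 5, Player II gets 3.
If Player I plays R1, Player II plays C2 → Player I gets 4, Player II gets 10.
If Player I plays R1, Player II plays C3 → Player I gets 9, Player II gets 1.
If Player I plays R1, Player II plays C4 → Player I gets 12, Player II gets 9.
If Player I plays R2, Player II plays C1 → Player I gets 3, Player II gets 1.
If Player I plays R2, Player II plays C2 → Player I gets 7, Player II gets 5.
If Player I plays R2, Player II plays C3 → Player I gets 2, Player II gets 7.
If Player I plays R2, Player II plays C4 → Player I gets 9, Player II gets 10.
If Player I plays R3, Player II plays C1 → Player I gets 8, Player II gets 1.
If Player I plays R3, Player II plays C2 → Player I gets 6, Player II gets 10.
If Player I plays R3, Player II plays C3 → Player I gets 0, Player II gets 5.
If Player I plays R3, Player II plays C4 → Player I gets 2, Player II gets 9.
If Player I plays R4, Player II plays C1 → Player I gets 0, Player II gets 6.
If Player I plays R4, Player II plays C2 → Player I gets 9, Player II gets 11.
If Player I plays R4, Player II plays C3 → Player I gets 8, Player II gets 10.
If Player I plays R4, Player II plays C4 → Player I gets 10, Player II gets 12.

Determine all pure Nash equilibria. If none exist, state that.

Player I against C1: payoffs 5, 3, 8, 0 → best response R3.
Player I against C2: payoffs 4, 7, 6, 9 → best response R4.
Player I against C3: payoffs 9, 2, 0, 8 → best response R1.
Player I against C4: payoffs 12, 9, 2, 10 → best response R1.
Player II against R1: payoffs 3, 10, 1, 9 → best response C2.
Player II against R2: payoffs 1, 5, 7, 10 → best response C4.
Player II against R3: payoffs 1, 10, 5, 9 → best response C2.
Player II against R4: payoffs 6, 11, 10, 12 → best response C4.
No profile is a mutual best response for all players.

No pure-strategy Nash equilibrium.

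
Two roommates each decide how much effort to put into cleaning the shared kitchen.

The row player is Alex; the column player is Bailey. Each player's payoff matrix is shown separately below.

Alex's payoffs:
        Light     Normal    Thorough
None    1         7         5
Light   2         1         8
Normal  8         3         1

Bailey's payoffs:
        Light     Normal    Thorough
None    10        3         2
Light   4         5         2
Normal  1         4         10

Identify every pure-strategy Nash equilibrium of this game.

(None, Light): Alex can switch to Light (1 → 2). Not NE.
(None, Normal): Bailey can switch to Light (3 → 10). Not NE.
(None, Thorough): Alex can switch to Light (5 → 8). Not NE.
(Light, Light): Alex can switch to Normal (2 → 8). Not NE.
(Light, Normal): Alex can switch to None (1 → 7). Not NE.
(Light, Thorough): Bailey can switch to Light (2 → 4). Not NE.
(Normal, Light): Bailey can switch to Normal (1 → 4). Not NE.
(Normal, Normal): Alex can switch to None (3 → 7). Not NE.
(Normal, Thorough): Alex can switch to None (1 → 5). Not NE.

No pure-strategy Nash equilibrium.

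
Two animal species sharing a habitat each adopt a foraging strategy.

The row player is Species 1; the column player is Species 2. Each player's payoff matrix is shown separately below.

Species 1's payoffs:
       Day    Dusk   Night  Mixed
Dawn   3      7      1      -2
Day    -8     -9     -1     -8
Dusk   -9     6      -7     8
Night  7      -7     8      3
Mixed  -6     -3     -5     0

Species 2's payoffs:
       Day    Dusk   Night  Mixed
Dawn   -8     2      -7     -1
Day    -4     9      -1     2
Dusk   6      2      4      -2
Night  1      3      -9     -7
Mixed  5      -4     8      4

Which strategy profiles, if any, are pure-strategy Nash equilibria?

Pure NE: (Dawn, Dusk)

Mark each player's best response to every combination of opponents' strategies; a profile where every player is best-responding is a pure Nash equilibrium.
Species 1 against Day: payoffs 3, -8, -9, 7, -6 → best response Night.
Species 1 against Dusk: payoffs 7, -9, 6, -7, -3 → best response Dawn.
Species 1 against Night: payoffs 1, -1, -7, 8, -5 → best response Night.
Species 1 against Mixed: payoffs -2, -8, 8, 3, 0 → best response Dusk.
Species 2 against Dawn: payoffs -8, 2, -7, -1 → best response Dusk.
Species 2 against Day: payoffs -4, 9, -1, 2 → best response Dusk.
Species 2 against Dusk: payoffs 6, 2, 4, -2 → best response Day.
Species 2 against Night: payoffs 1, 3, -9, -7 → best response Dusk.
Species 2 against Mixed: payoffs 5, -4, 8, 4 → best response Night.
Mutual best responses: (Dawn, Dusk).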